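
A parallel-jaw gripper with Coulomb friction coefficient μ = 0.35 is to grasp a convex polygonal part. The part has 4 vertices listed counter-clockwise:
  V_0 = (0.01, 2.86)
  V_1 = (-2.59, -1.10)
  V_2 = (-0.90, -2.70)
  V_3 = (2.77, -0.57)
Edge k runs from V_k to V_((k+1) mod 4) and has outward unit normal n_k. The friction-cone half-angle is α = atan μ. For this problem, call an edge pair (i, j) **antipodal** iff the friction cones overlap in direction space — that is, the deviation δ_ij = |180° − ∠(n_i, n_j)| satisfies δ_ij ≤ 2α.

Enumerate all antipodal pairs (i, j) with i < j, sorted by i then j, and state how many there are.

count = 2; pairs: (0,2), (1,3)

α = atan 0.35 = 19.29°;  2α = 38.58°
n_0 = (-0.8359, +0.5488)
n_1 = (-0.6875, -0.7262)
n_2 = (+0.5020, -0.8649)
n_3 = (+0.7791, +0.6269)
  (0,1): δ = 100.15°  ·
  (0,2): δ = 26.58°  ✓
  (0,3): δ = 72.11°  ·
  (1,2): δ = 106.44°  ·
  (1,3): δ = 7.74°  ✓
  (2,3): δ = 81.31°  ·
antipodal pairs: 2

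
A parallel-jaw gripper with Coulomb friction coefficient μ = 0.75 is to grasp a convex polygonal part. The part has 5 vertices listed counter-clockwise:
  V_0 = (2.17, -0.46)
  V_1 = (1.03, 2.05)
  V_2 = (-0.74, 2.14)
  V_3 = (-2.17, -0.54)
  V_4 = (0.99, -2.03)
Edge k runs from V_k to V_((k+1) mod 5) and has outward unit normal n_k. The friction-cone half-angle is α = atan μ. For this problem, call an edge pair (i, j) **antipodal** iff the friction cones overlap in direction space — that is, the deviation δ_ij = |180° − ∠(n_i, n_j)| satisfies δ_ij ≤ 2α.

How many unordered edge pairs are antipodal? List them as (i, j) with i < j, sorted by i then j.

α = atan 0.75 = 36.87°;  2α = 73.74°
n_0 = (+0.9105, +0.4135)
n_1 = (+0.0508, +0.9987)
n_2 = (-0.8823, +0.4708)
n_3 = (-0.4265, -0.9045)
n_4 = (+0.7994, -0.6008)
  (0,1): δ = 117.34°  ·
  (0,2): δ = 52.51°  ✓
  (0,3): δ = 40.33°  ✓
  (0,4): δ = 118.65°  ·
  (1,2): δ = 115.17°  ·
  (1,3): δ = 22.33°  ✓
  (1,4): δ = 55.98°  ✓
  (2,3): δ = 87.16°  ·
  (2,4): δ = 8.84°  ✓
  (3,4): δ = 101.68°  ·
antipodal pairs: 5

count = 5; pairs: (0,2), (0,3), (1,3), (1,4), (2,4)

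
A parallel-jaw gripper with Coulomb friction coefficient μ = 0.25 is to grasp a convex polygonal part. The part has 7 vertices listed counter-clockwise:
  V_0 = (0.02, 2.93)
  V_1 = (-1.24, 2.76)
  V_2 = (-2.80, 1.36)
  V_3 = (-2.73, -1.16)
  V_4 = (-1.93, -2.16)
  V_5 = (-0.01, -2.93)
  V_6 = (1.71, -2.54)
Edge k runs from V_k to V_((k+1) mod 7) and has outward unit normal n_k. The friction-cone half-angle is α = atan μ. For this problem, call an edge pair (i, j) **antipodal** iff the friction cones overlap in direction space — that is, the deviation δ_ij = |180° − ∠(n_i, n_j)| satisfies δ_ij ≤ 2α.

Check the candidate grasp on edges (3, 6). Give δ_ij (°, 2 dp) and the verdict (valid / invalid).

δ = 21.49°, valid

α = atan 0.25 = 14.04°;  2α = 28.07°
edge 3: e_3 = (+0.80, -1.00);  n_3 = (-0.7809, -0.6247)
edge 6: e_6 = (-1.69, +5.47);  n_6 = (+0.9554, +0.2952)
∠(n_3, n_6) = 158.51°
δ = |180° − 158.51°| = 21.49°
21.49° ≤ 2α = 28.07°  →  valid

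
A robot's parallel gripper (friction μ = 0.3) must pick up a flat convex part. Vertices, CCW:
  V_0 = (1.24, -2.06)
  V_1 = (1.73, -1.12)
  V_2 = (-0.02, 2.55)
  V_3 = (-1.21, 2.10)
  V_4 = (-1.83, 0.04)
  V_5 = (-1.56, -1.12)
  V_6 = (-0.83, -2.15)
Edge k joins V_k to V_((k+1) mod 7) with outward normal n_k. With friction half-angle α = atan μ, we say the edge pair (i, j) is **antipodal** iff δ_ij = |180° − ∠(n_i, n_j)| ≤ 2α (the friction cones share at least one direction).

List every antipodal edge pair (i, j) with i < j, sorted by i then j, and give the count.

α = atan 0.3 = 16.70°;  2α = 33.40°
n_0 = (+0.8868, -0.4622)
n_1 = (+0.9026, +0.4304)
n_2 = (-0.3537, +0.9354)
n_3 = (-0.9576, +0.2882)
n_4 = (-0.9740, -0.2267)
n_5 = (-0.8159, -0.5782)
n_6 = (+0.0434, -0.9991)
  (0,1): δ = 126.97°  ·
  (0,2): δ = 41.75°  ·
  (0,3): δ = 10.78°  ✓
  (0,4): δ = 40.63°  ·
  (0,5): δ = 62.86°  ·
  (0,6): δ = 120.02°  ·
  (1,2): δ = 94.78°  ·
  (1,3): δ = 42.24°  ·
  (1,4): δ = 12.39°  ✓
  (1,5): δ = 9.83°  ✓
  (1,6): δ = 67.00°  ·
  (2,3): δ = 127.46°  ·
  (2,4): δ = 97.61°  ·
  (2,5): δ = 75.39°  ·
  (2,6): δ = 18.22°  ✓
  (3,4): δ = 150.15°  ·
  (3,5): δ = 127.92°  ·
  (3,6): δ = 70.76°  ·
  (4,5): δ = 157.78°  ·
  (4,6): δ = 100.61°  ·
  (5,6): δ = 122.84°  ·
antipodal pairs: 4

count = 4; pairs: (0,3), (1,4), (1,5), (2,6)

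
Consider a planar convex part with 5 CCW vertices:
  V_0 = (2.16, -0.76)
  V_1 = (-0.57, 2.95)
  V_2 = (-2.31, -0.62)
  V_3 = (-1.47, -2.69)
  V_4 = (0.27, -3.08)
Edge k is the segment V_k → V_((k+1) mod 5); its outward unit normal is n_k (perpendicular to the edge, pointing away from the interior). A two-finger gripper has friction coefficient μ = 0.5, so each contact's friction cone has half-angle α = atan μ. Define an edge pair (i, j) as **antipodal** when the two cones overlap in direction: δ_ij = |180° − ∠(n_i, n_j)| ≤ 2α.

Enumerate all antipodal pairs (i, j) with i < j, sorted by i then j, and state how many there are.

α = atan 0.5 = 26.57°;  2α = 53.13°
n_0 = (+0.8054, +0.5927)
n_1 = (-0.8989, +0.4381)
n_2 = (-0.9266, -0.3760)
n_3 = (-0.2187, -0.9758)
n_4 = (+0.7753, -0.6316)
  (0,1): δ = 62.33°  ·
  (0,2): δ = 14.26°  ✓
  (0,3): δ = 41.02°  ✓
  (0,4): δ = 104.48°  ·
  (1,2): δ = 131.93°  ·
  (1,3): δ = 76.65°  ·
  (1,4): δ = 13.18°  ✓
  (2,3): δ = 124.72°  ·
  (2,4): δ = 61.26°  ·
  (3,4): δ = 116.53°  ·
antipodal pairs: 3

count = 3; pairs: (0,2), (0,3), (1,4)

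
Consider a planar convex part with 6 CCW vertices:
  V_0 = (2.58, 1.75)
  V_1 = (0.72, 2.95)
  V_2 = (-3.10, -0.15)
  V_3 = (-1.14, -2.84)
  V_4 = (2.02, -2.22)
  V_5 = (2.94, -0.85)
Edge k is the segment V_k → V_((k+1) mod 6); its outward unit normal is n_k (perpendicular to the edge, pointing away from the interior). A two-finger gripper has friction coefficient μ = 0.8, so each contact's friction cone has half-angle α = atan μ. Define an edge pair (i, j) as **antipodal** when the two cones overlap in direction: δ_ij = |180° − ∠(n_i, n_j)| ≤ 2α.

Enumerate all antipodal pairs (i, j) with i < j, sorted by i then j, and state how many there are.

count = 7; pairs: (0,2), (0,3), (1,3), (1,4), (1,5), (2,4), (2,5)

α = atan 0.8 = 38.66°;  2α = 77.32°
n_0 = (+0.5421, +0.8403)
n_1 = (-0.6301, +0.7765)
n_2 = (-0.8082, -0.5889)
n_3 = (+0.1925, -0.9813)
n_4 = (+0.8302, -0.5575)
n_5 = (+0.9905, +0.1372)
  (0,1): δ = 108.11°  ·
  (0,2): δ = 21.09°  ✓
  (0,3): δ = 43.93°  ✓
  (0,4): δ = 88.95°  ·
  (0,5): δ = 130.71°  ·
  (1,2): δ = 92.98°  ·
  (1,3): δ = 27.96°  ✓
  (1,4): δ = 17.06°  ✓
  (1,5): δ = 58.82°  ✓
  (2,3): δ = 114.98°  ·
  (2,4): δ = 69.96°  ✓
  (2,5): δ = 28.19°  ✓
  (3,4): δ = 134.98°  ·
  (3,5): δ = 93.22°  ·
  (4,5): δ = 138.23°  ·
antipodal pairs: 7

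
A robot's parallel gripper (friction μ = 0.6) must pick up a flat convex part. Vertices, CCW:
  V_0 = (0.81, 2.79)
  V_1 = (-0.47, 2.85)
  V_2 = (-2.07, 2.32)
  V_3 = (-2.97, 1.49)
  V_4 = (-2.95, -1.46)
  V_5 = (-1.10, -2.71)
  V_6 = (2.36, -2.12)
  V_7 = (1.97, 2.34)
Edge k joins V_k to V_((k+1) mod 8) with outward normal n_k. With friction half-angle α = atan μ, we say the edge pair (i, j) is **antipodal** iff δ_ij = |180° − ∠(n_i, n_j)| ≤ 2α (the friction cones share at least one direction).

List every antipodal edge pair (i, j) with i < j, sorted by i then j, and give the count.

count = 10; pairs: (0,4), (0,5), (1,4), (1,5), (2,5), (2,6), (3,6), (4,6), (4,7), (5,7)

α = atan 0.6 = 30.96°;  2α = 61.93°
n_0 = (+0.0468, +0.9989)
n_1 = (-0.3144, +0.9493)
n_2 = (-0.6779, +0.7351)
n_3 = (-1.0000, -0.0068)
n_4 = (-0.5599, -0.8286)
n_5 = (+0.1681, -0.9858)
n_6 = (+0.9962, +0.0871)
n_7 = (+0.3617, +0.9323)
  (0,1): δ = 158.99°  ·
  (0,2): δ = 134.63°  ·
  (0,3): δ = 86.93°  ·
  (0,4): δ = 31.36°  ✓
  (0,5): δ = 12.36°  ✓
  (0,6): δ = 97.68°  ·
  (0,7): δ = 161.48°  ·
  (1,2): δ = 155.64°  ·
  (1,3): δ = 107.94°  ·
  (1,4): δ = 52.37°  ✓
  (1,5): δ = 8.65°  ✓
  (1,6): δ = 76.67°  ·
  (1,7): δ = 140.47°  ·
  (2,3): δ = 132.29°  ·
  (2,4): δ = 76.73°  ·
  (2,5): δ = 33.01°  ✓
  (2,6): δ = 52.31°  ✓
  (2,7): δ = 116.11°  ·
  (3,4): δ = 124.43°  ·
  (3,5): δ = 80.71°  ·
  (3,6): δ = 4.61°  ✓
  (3,7): δ = 68.41°  ·
  (4,5): δ = 136.28°  ·
  (4,6): δ = 50.96°  ✓
  (4,7): δ = 12.84°  ✓
  (5,6): δ = 94.68°  ·
  (5,7): δ = 30.88°  ✓
  (6,7): δ = 116.20°  ·
antipodal pairs: 10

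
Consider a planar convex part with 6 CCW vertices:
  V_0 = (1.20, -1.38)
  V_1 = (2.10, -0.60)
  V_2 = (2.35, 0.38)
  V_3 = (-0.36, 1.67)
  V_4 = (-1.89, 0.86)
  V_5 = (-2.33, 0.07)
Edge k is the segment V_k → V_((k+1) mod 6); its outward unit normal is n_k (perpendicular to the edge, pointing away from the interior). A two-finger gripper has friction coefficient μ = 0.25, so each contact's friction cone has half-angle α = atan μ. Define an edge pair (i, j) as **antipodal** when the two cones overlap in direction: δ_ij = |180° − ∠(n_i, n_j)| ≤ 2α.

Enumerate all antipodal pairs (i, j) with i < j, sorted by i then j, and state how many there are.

count = 4; pairs: (0,3), (0,4), (1,4), (2,5)

α = atan 0.25 = 14.04°;  2α = 28.07°
n_0 = (+0.6549, -0.7557)
n_1 = (+0.9690, -0.2472)
n_2 = (+0.4298, +0.9029)
n_3 = (-0.4679, +0.8838)
n_4 = (-0.8736, +0.4866)
n_5 = (-0.3800, -0.9250)
  (0,1): δ = 145.23°  ·
  (0,2): δ = 66.37°  ·
  (0,3): δ = 13.02°  ✓
  (0,4): δ = 19.97°  ✓
  (0,5): δ = 116.75°  ·
  (1,2): δ = 101.14°  ·
  (1,3): δ = 47.79°  ·
  (1,4): δ = 14.81°  ✓
  (1,5): δ = 81.98°  ·
  (2,3): δ = 126.65°  ·
  (2,4): δ = 93.66°  ·
  (2,5): δ = 3.12°  ✓
  (3,4): δ = 147.01°  ·
  (3,5): δ = 50.23°  ·
  (4,5): δ = 83.21°  ·
antipodal pairs: 4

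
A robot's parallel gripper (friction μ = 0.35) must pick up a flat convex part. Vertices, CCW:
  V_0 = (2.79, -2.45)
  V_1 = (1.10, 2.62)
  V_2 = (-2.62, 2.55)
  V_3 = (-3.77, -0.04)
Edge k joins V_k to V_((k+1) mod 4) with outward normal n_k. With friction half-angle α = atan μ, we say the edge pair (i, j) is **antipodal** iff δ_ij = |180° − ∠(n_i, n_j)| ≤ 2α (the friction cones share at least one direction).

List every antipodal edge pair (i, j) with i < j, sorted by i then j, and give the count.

α = atan 0.35 = 19.29°;  2α = 38.58°
n_0 = (+0.9487, +0.3162)
n_1 = (-0.0188, +0.9998)
n_2 = (-0.9140, +0.4058)
n_3 = (-0.3448, -0.9387)
  (0,1): δ = 107.36°  ·
  (0,2): δ = 42.38°  ·
  (0,3): δ = 51.39°  ·
  (1,2): δ = 115.02°  ·
  (1,3): δ = 21.25°  ✓
  (2,3): δ = 86.23°  ·
antipodal pairs: 1

count = 1; pairs: (1,3)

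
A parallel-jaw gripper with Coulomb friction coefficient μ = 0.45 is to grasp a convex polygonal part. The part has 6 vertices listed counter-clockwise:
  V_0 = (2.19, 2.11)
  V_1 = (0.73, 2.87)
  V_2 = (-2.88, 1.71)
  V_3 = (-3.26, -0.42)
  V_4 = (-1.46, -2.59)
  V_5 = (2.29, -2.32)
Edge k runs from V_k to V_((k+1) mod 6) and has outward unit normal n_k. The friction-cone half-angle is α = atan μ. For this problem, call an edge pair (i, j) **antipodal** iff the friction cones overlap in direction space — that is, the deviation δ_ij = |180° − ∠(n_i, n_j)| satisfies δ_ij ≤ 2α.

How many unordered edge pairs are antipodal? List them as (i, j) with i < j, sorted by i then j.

α = atan 0.45 = 24.23°;  2α = 48.46°
n_0 = (+0.4617, +0.8870)
n_1 = (-0.3059, +0.9521)
n_2 = (-0.9845, +0.1756)
n_3 = (-0.7697, -0.6384)
n_4 = (+0.0718, -0.9974)
n_5 = (+0.9997, +0.0226)
  (0,1): δ = 134.69°  ·
  (0,2): δ = 72.62°  ·
  (0,3): δ = 22.83°  ✓
  (0,4): δ = 31.62°  ✓
  (0,5): δ = 118.79°  ·
  (1,2): δ = 117.93°  ·
  (1,3): δ = 68.14°  ·
  (1,4): δ = 13.70°  ✓
  (1,5): δ = 73.48°  ·
  (2,3): δ = 130.21°  ·
  (2,4): δ = 75.77°  ·
  (2,5): δ = 11.41°  ✓
  (3,4): δ = 125.56°  ·
  (3,5): δ = 38.38°  ✓
  (4,5): δ = 92.83°  ·
antipodal pairs: 5

count = 5; pairs: (0,3), (0,4), (1,4), (2,5), (3,5)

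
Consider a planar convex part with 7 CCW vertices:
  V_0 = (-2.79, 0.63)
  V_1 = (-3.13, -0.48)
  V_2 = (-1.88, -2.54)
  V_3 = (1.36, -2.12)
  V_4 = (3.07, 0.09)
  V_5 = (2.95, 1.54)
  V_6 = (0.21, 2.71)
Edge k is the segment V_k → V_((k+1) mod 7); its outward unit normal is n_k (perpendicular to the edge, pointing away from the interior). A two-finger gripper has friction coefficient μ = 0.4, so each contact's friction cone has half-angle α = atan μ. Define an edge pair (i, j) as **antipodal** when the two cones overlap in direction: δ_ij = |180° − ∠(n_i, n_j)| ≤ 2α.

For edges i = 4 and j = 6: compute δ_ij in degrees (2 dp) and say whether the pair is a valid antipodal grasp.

α = atan 0.4 = 21.80°;  2α = 43.60°
edge 4: e_4 = (-0.12, +1.45);  n_4 = (+0.9966, +0.0825)
edge 6: e_6 = (-3.00, -2.08);  n_6 = (-0.5698, +0.8218)
∠(n_4, n_6) = 120.00°
δ = |180° − 120.00°| = 60.00°
60.00° > 2α = 43.60°  →  invalid

δ = 60.00°, invalid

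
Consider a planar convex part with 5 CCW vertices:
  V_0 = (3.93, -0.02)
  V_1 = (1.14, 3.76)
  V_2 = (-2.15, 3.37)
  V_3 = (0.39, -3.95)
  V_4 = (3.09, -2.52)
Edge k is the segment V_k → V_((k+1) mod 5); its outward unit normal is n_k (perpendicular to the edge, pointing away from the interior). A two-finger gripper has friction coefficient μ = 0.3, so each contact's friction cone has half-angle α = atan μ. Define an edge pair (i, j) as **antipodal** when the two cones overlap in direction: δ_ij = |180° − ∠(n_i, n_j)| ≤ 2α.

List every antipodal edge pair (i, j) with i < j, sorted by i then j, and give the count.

count = 2; pairs: (0,2), (1,3)

α = atan 0.3 = 16.70°;  2α = 33.40°
n_0 = (+0.8046, +0.5939)
n_1 = (-0.1177, +0.9930)
n_2 = (-0.9447, -0.3278)
n_3 = (+0.4680, -0.8837)
n_4 = (+0.9479, -0.3185)
  (0,1): δ = 119.67°  ·
  (0,2): δ = 17.29°  ✓
  (0,3): δ = 81.48°  ·
  (0,4): δ = 125.00°  ·
  (1,2): δ = 77.62°  ·
  (1,3): δ = 21.15°  ✓
  (1,4): δ = 64.67°  ·
  (2,3): δ = 81.23°  ·
  (2,4): δ = 37.71°  ·
  (3,4): δ = 136.48°  ·
antipodal pairs: 2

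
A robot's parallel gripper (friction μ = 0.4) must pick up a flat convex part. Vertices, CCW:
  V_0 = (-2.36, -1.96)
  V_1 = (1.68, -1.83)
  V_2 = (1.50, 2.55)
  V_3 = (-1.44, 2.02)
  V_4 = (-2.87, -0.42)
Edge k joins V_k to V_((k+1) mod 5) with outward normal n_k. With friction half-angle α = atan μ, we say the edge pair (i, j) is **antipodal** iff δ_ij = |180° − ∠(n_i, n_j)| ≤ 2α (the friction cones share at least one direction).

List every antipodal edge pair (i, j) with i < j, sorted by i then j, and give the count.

count = 3; pairs: (0,2), (1,3), (1,4)

α = atan 0.4 = 21.80°;  2α = 43.60°
n_0 = (+0.0322, -0.9995)
n_1 = (+0.9992, +0.0411)
n_2 = (-0.1774, +0.9841)
n_3 = (-0.8628, +0.5056)
n_4 = (-0.9493, -0.3144)
  (0,1): δ = 89.49°  ·
  (0,2): δ = 8.38°  ✓
  (0,3): δ = 57.78°  ·
  (0,4): δ = 106.48°  ·
  (1,2): δ = 82.13°  ·
  (1,3): δ = 32.73°  ✓
  (1,4): δ = 15.97°  ✓
  (2,3): δ = 130.59°  ·
  (2,4): δ = 81.90°  ·
  (3,4): δ = 131.30°  ·
antipodal pairs: 3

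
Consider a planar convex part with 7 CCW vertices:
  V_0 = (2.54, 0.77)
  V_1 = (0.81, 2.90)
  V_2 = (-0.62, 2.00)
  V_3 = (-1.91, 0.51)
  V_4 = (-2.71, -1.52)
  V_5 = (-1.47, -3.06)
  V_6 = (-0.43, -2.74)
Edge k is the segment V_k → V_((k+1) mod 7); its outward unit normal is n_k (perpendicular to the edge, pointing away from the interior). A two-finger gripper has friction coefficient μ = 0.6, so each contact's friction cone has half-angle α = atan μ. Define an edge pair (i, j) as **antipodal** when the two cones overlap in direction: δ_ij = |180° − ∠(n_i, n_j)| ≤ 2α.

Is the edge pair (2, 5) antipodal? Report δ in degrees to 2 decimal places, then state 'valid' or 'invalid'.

α = atan 0.6 = 30.96°;  2α = 61.93°
edge 2: e_2 = (-1.29, -1.49);  n_2 = (-0.7560, +0.6545)
edge 5: e_5 = (+1.04, +0.32);  n_5 = (+0.2941, -0.9558)
∠(n_2, n_5) = 147.99°
δ = |180° − 147.99°| = 32.01°
32.01° ≤ 2α = 61.93°  →  valid

δ = 32.01°, valid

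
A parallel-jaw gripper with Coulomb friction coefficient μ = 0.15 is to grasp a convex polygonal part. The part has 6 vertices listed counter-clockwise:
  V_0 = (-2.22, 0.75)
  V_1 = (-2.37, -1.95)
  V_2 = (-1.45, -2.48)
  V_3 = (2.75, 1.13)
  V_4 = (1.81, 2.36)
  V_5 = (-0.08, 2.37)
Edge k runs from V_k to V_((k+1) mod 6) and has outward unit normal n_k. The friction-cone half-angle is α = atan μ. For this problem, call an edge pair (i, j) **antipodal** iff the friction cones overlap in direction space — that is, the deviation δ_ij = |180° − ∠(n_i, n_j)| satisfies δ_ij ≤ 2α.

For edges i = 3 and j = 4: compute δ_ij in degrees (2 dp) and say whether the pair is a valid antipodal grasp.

δ = 127.69°, invalid

α = atan 0.15 = 8.53°;  2α = 17.06°
edge 3: e_3 = (-0.94, +1.23);  n_3 = (+0.7945, +0.6072)
edge 4: e_4 = (-1.89, +0.01);  n_4 = (+0.0053, +1.0000)
∠(n_3, n_4) = 52.31°
δ = |180° − 52.31°| = 127.69°
127.69° > 2α = 17.06°  →  invalid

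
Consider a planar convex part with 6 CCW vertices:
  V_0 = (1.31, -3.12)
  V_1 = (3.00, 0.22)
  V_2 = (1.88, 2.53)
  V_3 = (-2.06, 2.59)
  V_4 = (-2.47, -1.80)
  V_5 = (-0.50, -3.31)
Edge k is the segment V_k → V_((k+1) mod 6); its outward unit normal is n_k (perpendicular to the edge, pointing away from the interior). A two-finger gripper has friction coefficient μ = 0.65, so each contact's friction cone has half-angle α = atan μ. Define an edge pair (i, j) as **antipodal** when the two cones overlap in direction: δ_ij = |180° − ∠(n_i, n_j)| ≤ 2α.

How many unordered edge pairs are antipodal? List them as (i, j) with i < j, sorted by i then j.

α = atan 0.65 = 33.02°;  2α = 66.05°
n_0 = (+0.8923, -0.4515)
n_1 = (+0.8998, +0.4363)
n_2 = (+0.0152, +0.9999)
n_3 = (-0.9957, +0.0930)
n_4 = (-0.6083, -0.7937)
n_5 = (+0.1044, -0.9945)
  (0,1): δ = 127.29°  ·
  (0,2): δ = 64.03°  ✓
  (0,3): δ = 21.50°  ✓
  (0,4): δ = 79.37°  ·
  (0,5): δ = 122.83°  ·
  (1,2): δ = 116.74°  ·
  (1,3): δ = 31.20°  ✓
  (1,4): δ = 26.66°  ✓
  (1,5): δ = 70.13°  ·
  (2,3): δ = 94.46°  ·
  (2,4): δ = 36.60°  ✓
  (2,5): δ = 6.86°  ✓
  (3,4): δ = 122.13°  ·
  (3,5): δ = 78.67°  ·
  (4,5): δ = 136.54°  ·
antipodal pairs: 6

count = 6; pairs: (0,2), (0,3), (1,3), (1,4), (2,4), (2,5)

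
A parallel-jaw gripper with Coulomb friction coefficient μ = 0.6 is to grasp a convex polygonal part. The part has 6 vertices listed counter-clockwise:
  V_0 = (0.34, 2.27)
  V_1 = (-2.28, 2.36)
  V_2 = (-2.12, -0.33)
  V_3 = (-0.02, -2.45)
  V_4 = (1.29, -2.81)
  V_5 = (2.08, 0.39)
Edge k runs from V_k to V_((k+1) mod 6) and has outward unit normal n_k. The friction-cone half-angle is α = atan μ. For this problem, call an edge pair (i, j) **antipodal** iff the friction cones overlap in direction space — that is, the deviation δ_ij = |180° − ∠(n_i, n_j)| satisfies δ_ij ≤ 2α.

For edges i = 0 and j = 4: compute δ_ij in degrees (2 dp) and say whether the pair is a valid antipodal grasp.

δ = 78.10°, invalid

α = atan 0.6 = 30.96°;  2α = 61.93°
edge 0: e_0 = (-2.62, +0.09);  n_0 = (+0.0343, +0.9994)
edge 4: e_4 = (+0.79, +3.20);  n_4 = (+0.9709, -0.2397)
∠(n_0, n_4) = 101.90°
δ = |180° − 101.90°| = 78.10°
78.10° > 2α = 61.93°  →  invalid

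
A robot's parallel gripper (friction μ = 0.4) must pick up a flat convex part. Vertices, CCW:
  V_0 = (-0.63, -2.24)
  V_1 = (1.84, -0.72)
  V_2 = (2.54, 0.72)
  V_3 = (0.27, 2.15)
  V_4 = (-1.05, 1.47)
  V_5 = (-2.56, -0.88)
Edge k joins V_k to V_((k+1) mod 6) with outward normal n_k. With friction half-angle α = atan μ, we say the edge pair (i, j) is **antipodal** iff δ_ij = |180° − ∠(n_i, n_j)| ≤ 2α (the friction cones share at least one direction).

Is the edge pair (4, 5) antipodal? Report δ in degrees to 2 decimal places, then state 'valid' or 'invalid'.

δ = 92.45°, invalid

α = atan 0.4 = 21.80°;  2α = 43.60°
edge 4: e_4 = (-1.51, -2.35);  n_4 = (-0.8413, +0.5406)
edge 5: e_5 = (+1.93, -1.36);  n_5 = (-0.5760, -0.8174)
∠(n_4, n_5) = 87.55°
δ = |180° − 87.55°| = 92.45°
92.45° > 2α = 43.60°  →  invalid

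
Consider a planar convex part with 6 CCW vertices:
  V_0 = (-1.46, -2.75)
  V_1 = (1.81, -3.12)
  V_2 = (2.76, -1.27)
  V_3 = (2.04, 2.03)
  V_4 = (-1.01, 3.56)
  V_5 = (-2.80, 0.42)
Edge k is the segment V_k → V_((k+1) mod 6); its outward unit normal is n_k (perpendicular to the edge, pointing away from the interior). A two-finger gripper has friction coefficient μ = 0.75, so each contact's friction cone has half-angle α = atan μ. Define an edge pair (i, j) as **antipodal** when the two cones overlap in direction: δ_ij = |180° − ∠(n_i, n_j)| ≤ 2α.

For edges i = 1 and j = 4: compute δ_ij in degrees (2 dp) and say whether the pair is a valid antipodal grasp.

α = atan 0.75 = 36.87°;  2α = 73.74°
edge 1: e_1 = (+0.95, +1.85);  n_1 = (+0.8896, -0.4568)
edge 4: e_4 = (-1.79, -3.14);  n_4 = (-0.8688, +0.4952)
∠(n_1, n_4) = 177.50°
δ = |180° − 177.50°| = 2.50°
2.50° ≤ 2α = 73.74°  →  valid

δ = 2.50°, valid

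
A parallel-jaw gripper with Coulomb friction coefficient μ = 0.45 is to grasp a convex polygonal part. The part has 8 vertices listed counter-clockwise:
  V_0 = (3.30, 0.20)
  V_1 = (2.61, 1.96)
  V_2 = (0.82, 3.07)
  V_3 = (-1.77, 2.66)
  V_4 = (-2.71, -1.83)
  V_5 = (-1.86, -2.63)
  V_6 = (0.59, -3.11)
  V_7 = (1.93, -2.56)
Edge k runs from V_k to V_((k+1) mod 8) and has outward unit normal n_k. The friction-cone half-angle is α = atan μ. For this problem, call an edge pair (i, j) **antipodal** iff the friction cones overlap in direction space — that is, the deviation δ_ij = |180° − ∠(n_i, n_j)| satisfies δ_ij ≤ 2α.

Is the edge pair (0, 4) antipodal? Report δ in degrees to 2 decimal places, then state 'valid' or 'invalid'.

δ = 25.33°, valid

α = atan 0.45 = 24.23°;  2α = 48.46°
edge 0: e_0 = (-0.69, +1.76);  n_0 = (+0.9310, +0.3650)
edge 4: e_4 = (+0.85, -0.80);  n_4 = (-0.6854, -0.7282)
∠(n_0, n_4) = 154.67°
δ = |180° − 154.67°| = 25.33°
25.33° ≤ 2α = 48.46°  →  valid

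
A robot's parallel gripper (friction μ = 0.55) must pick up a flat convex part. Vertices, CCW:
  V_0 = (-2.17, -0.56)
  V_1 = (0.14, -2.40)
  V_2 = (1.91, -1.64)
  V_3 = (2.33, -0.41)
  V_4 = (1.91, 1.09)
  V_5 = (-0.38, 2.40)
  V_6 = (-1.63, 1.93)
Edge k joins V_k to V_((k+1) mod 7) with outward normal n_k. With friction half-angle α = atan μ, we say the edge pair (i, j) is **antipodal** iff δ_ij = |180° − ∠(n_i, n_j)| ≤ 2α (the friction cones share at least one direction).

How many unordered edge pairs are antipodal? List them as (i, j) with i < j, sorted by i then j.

count = 8; pairs: (0,3), (0,4), (1,4), (1,5), (1,6), (2,5), (2,6), (3,6)

α = atan 0.55 = 28.81°;  2α = 57.62°
n_0 = (-0.6230, -0.7822)
n_1 = (+0.3945, -0.9189)
n_2 = (+0.9463, -0.3231)
n_3 = (+0.9630, +0.2696)
n_4 = (+0.4965, +0.8680)
n_5 = (-0.3519, +0.9360)
n_6 = (-0.9773, +0.2119)
  (0,1): δ = 118.22°  ·
  (0,2): δ = 70.31°  ·
  (0,3): δ = 35.82°  ✓
  (0,4): δ = 8.77°  ✓
  (0,5): δ = 59.14°  ·
  (0,6): δ = 116.30°  ·
  (1,2): δ = 132.09°  ·
  (1,3): δ = 97.60°  ·
  (1,4): δ = 53.01°  ✓
  (1,5): δ = 2.63°  ✓
  (1,6): δ = 54.53°  ✓
  (2,3): δ = 145.50°  ·
  (2,4): δ = 100.92°  ·
  (2,5): δ = 50.54°  ✓
  (2,6): δ = 6.62°  ✓
  (3,4): δ = 135.41°  ·
  (3,5): δ = 85.04°  ·
  (3,6): δ = 27.88°  ✓
  (4,5): δ = 129.62°  ·
  (4,6): δ = 72.46°  ·
  (5,6): δ = 122.84°  ·
antipodal pairs: 8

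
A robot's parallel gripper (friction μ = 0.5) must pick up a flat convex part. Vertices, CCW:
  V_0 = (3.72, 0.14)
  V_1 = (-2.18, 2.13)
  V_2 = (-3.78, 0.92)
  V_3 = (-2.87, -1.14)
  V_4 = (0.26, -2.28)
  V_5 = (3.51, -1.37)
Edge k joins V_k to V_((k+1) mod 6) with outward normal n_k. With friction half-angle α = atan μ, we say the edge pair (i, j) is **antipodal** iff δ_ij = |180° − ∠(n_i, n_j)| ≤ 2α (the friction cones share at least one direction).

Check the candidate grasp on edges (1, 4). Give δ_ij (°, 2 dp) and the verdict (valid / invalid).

δ = 21.46°, valid

α = atan 0.5 = 26.57°;  2α = 53.13°
edge 1: e_1 = (-1.60, -1.21);  n_1 = (-0.6032, +0.7976)
edge 4: e_4 = (+3.25, +0.91);  n_4 = (+0.2696, -0.9630)
∠(n_1, n_4) = 158.54°
δ = |180° − 158.54°| = 21.46°
21.46° ≤ 2α = 53.13°  →  valid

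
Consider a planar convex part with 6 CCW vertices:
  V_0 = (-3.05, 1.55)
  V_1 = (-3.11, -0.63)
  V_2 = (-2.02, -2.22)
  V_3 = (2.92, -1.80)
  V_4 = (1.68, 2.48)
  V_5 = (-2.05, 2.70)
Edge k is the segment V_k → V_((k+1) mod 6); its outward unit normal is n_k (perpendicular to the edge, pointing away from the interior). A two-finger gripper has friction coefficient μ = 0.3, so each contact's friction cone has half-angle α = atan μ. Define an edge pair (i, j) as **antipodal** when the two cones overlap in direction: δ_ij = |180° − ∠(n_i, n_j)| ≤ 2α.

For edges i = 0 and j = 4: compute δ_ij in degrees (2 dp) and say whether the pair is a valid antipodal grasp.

δ = 88.20°, invalid

α = atan 0.3 = 16.70°;  2α = 33.40°
edge 0: e_0 = (-0.06, -2.18);  n_0 = (-0.9996, +0.0275)
edge 4: e_4 = (-3.73, +0.22);  n_4 = (+0.0589, +0.9983)
∠(n_0, n_4) = 91.80°
δ = |180° − 91.80°| = 88.20°
88.20° > 2α = 33.40°  →  invalid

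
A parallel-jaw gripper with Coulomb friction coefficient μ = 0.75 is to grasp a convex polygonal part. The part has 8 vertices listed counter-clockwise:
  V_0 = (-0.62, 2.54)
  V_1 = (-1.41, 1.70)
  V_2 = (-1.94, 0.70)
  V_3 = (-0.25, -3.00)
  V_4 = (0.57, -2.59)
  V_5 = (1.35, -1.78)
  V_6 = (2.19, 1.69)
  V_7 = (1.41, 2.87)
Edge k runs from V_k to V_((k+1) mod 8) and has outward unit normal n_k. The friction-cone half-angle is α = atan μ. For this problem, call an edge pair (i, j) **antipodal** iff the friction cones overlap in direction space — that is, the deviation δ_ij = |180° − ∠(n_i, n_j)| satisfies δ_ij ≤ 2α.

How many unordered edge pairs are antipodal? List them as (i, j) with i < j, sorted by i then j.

count = 13; pairs: (0,3), (0,4), (0,5), (1,3), (1,4), (1,5), (1,6), (2,4), (2,5), (2,6), (3,7), (4,7), (5,7)

α = atan 0.75 = 36.87°;  2α = 73.74°
n_0 = (-0.7285, +0.6851)
n_1 = (-0.8836, +0.4683)
n_2 = (-0.9096, -0.4155)
n_3 = (+0.4472, -0.8944)
n_4 = (+0.7203, -0.6936)
n_5 = (+0.9719, -0.2353)
n_6 = (+0.8342, +0.5514)
n_7 = (-0.1605, +0.9870)
  (0,1): δ = 164.68°  ·
  (0,2): δ = 112.21°  ·
  (0,3): δ = 20.19°  ✓
  (0,4): δ = 0.68°  ✓
  (0,5): δ = 29.63°  ✓
  (0,6): δ = 76.71°  ·
  (0,7): δ = 142.48°  ·
  (1,2): δ = 127.53°  ·
  (1,3): δ = 35.51°  ✓
  (1,4): δ = 16.00°  ✓
  (1,5): δ = 14.32°  ✓
  (1,6): δ = 61.39°  ✓
  (1,7): δ = 127.16°  ·
  (2,3): δ = 87.98°  ·
  (2,4): δ = 68.47°  ✓
  (2,5): δ = 38.16°  ✓
  (2,6): δ = 8.92°  ✓
  (2,7): δ = 74.68°  ·
  (3,4): δ = 160.48°  ·
  (3,5): δ = 130.17°  ·
  (3,6): δ = 83.10°  ·
  (3,7): δ = 17.33°  ✓
  (4,5): δ = 149.69°  ·
  (4,6): δ = 102.62°  ·
  (4,7): δ = 36.85°  ✓
  (5,6): δ = 132.93°  ·
  (5,7): δ = 67.16°  ✓
  (6,7): δ = 114.23°  ·
antipodal pairs: 13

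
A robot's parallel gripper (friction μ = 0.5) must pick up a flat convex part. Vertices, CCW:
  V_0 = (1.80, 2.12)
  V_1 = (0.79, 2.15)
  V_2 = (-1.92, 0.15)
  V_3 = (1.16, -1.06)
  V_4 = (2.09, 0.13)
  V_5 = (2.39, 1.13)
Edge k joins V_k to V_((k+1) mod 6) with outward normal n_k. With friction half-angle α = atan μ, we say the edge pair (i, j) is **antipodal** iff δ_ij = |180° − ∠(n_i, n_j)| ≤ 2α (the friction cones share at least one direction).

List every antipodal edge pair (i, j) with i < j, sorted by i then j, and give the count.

count = 4; pairs: (0,2), (1,3), (1,4), (2,5)

α = atan 0.5 = 26.57°;  2α = 53.13°
n_0 = (+0.0297, +0.9996)
n_1 = (-0.5938, +0.8046)
n_2 = (-0.3657, -0.9308)
n_3 = (+0.7879, -0.6158)
n_4 = (+0.9578, -0.2873)
n_5 = (+0.8590, +0.5119)
  (0,1): δ = 141.87°  ·
  (0,2): δ = 19.75°  ✓
  (0,3): δ = 53.69°  ·
  (0,4): δ = 75.00°  ·
  (0,5): δ = 122.49°  ·
  (1,2): δ = 57.88°  ·
  (1,3): δ = 15.56°  ✓
  (1,4): δ = 36.87°  ✓
  (1,5): δ = 84.37°  ·
  (2,3): δ = 106.56°  ·
  (2,4): δ = 85.25°  ·
  (2,5): δ = 37.76°  ✓
  (3,4): δ = 158.69°  ·
  (3,5): δ = 111.20°  ·
  (4,5): δ = 132.51°  ·
antipodal pairs: 4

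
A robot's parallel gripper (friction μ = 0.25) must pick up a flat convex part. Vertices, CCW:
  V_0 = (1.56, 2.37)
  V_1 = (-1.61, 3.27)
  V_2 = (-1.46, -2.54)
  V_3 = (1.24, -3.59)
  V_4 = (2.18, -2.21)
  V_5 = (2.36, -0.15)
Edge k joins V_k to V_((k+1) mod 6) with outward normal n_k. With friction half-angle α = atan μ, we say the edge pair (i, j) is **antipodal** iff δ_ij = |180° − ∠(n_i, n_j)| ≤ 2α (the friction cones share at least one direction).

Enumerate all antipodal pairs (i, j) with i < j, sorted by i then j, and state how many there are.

α = atan 0.25 = 14.04°;  2α = 28.07°
n_0 = (+0.2731, +0.9620)
n_1 = (-0.9997, -0.0258)
n_2 = (-0.3624, -0.9320)
n_3 = (+0.8265, -0.5630)
n_4 = (+0.9962, -0.0870)
n_5 = (+0.9531, +0.3026)
  (0,1): δ = 72.67°  ·
  (0,2): δ = 5.40°  ✓
  (0,3): δ = 71.59°  ·
  (0,4): δ = 100.86°  ·
  (0,5): δ = 123.46°  ·
  (1,2): δ = 112.73°  ·
  (1,3): δ = 35.74°  ·
  (1,4): δ = 6.47°  ✓
  (1,5): δ = 16.13°  ✓
  (2,3): δ = 103.01°  ·
  (2,4): δ = 73.74°  ·
  (2,5): δ = 51.14°  ·
  (3,4): δ = 150.73°  ·
  (3,5): δ = 128.13°  ·
  (4,5): δ = 157.39°  ·
antipodal pairs: 3

count = 3; pairs: (0,2), (1,4), (1,5)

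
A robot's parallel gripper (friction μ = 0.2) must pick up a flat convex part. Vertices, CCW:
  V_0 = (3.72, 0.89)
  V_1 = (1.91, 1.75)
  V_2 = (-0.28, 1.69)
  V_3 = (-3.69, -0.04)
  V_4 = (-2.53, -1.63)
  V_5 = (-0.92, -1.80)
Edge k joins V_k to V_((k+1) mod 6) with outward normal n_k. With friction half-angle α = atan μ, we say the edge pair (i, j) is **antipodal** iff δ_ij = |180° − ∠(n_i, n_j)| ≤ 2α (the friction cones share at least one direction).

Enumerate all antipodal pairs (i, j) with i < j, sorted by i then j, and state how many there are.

α = atan 0.2 = 11.31°;  2α = 22.62°
n_0 = (+0.4292, +0.9032)
n_1 = (-0.0274, +0.9996)
n_2 = (-0.4524, +0.8918)
n_3 = (-0.8079, -0.5894)
n_4 = (-0.1050, -0.9945)
n_5 = (+0.5016, -0.8651)
  (0,1): δ = 153.02°  ·
  (0,2): δ = 127.69°  ·
  (0,3): δ = 28.47°  ·
  (0,4): δ = 19.39°  ✓
  (0,5): δ = 55.52°  ·
  (1,2): δ = 154.67°  ·
  (1,3): δ = 55.46°  ·
  (1,4): δ = 7.60°  ✓
  (1,5): δ = 28.53°  ·
  (2,3): δ = 80.79°  ·
  (2,4): δ = 32.93°  ·
  (2,5): δ = 3.20°  ✓
  (3,4): δ = 132.14°  ·
  (3,5): δ = 96.01°  ·
  (4,5): δ = 143.87°  ·
antipodal pairs: 3

count = 3; pairs: (0,4), (1,4), (2,5)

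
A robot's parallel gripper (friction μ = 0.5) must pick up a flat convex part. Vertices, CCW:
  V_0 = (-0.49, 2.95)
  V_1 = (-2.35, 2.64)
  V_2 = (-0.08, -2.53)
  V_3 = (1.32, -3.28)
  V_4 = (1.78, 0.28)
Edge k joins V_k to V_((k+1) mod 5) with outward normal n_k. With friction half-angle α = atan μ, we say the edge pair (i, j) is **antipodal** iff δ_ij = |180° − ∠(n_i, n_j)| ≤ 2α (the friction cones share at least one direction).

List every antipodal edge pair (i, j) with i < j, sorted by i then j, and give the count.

α = atan 0.5 = 26.57°;  2α = 53.13°
n_0 = (-0.1644, +0.9864)
n_1 = (-0.9156, -0.4020)
n_2 = (-0.4722, -0.8815)
n_3 = (+0.9918, -0.1281)
n_4 = (+0.7619, +0.6477)
  (0,1): δ = 75.76°  ·
  (0,2): δ = 37.64°  ✓
  (0,3): δ = 73.18°  ·
  (0,4): δ = 120.91°  ·
  (1,2): δ = 141.88°  ·
  (1,3): δ = 31.07°  ✓
  (1,4): δ = 16.67°  ✓
  (2,3): δ = 69.18°  ·
  (2,4): δ = 21.45°  ✓
  (3,4): δ = 132.27°  ·
antipodal pairs: 4

count = 4; pairs: (0,2), (1,3), (1,4), (2,4)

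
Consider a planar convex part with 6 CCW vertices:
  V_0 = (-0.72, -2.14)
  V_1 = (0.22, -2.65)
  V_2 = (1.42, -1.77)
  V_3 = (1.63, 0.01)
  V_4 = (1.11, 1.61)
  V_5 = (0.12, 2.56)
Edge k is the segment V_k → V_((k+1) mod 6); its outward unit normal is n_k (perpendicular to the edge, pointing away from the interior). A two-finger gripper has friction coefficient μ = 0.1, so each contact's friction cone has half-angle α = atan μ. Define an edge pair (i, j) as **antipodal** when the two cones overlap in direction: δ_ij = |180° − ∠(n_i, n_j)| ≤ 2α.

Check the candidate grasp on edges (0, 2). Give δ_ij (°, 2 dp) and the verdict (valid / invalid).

α = atan 0.1 = 5.71°;  2α = 11.42°
edge 0: e_0 = (+0.94, -0.51);  n_0 = (-0.4769, -0.8790)
edge 2: e_2 = (+0.21, +1.78);  n_2 = (+0.9931, -0.1172)
∠(n_0, n_2) = 111.75°
δ = |180° − 111.75°| = 68.25°
68.25° > 2α = 11.42°  →  invalid

δ = 68.25°, invalid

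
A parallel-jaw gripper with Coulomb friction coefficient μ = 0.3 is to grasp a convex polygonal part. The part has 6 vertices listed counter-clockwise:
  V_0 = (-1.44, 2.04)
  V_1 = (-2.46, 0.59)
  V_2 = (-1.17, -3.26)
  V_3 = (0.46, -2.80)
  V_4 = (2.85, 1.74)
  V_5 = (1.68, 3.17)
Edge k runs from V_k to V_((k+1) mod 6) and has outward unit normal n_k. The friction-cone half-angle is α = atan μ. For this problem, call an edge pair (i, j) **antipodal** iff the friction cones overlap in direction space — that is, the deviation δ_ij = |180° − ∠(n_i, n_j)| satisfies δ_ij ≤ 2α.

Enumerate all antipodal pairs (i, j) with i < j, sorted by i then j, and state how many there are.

α = atan 0.3 = 16.70°;  2α = 33.40°
n_0 = (-0.8179, +0.5754)
n_1 = (-0.9482, -0.3177)
n_2 = (+0.2716, -0.9624)
n_3 = (+0.8849, -0.4658)
n_4 = (+0.7740, +0.6332)
n_5 = (-0.3405, +0.9402)
  (0,1): δ = 126.35°  ·
  (0,2): δ = 39.12°  ·
  (0,3): δ = 7.36°  ✓
  (0,4): δ = 74.41°  ·
  (0,5): δ = 145.03°  ·
  (1,2): δ = 92.76°  ·
  (1,3): δ = 46.29°  ·
  (1,4): δ = 20.77°  ✓
  (1,5): δ = 91.39°  ·
  (2,3): δ = 133.52°  ·
  (2,4): δ = 66.47°  ·
  (2,5): δ = 4.15°  ✓
  (3,4): δ = 112.95°  ·
  (3,5): δ = 42.33°  ·
  (4,5): δ = 109.38°  ·
antipodal pairs: 3

count = 3; pairs: (0,3), (1,4), (2,5)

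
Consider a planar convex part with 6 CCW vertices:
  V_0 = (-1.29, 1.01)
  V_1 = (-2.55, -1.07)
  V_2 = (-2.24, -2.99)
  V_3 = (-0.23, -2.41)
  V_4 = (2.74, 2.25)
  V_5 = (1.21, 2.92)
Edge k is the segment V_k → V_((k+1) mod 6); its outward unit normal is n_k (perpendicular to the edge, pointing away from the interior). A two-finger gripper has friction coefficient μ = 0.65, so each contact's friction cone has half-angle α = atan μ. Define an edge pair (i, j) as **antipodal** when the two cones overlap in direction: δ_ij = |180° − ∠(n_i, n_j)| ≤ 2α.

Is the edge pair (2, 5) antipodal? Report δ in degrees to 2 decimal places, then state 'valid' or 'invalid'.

δ = 21.28°, valid

α = atan 0.65 = 33.02°;  2α = 66.05°
edge 2: e_2 = (+2.01, +0.58);  n_2 = (+0.2772, -0.9608)
edge 5: e_5 = (-2.50, -1.91);  n_5 = (-0.6071, +0.7946)
∠(n_2, n_5) = 158.72°
δ = |180° − 158.72°| = 21.28°
21.28° ≤ 2α = 66.05°  →  valid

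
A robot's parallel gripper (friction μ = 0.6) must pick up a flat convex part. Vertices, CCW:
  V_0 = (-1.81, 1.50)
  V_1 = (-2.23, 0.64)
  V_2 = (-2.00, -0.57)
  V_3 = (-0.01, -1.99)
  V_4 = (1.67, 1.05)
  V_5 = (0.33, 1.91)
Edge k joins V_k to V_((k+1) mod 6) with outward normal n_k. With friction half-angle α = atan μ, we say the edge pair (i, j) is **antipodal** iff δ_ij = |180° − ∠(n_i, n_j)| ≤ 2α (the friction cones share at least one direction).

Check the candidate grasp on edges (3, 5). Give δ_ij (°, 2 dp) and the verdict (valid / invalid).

α = atan 0.6 = 30.96°;  2α = 61.93°
edge 3: e_3 = (+1.68, +3.04);  n_3 = (+0.8752, -0.4837)
edge 5: e_5 = (-2.14, -0.41);  n_5 = (-0.1882, +0.9821)
∠(n_3, n_5) = 129.77°
δ = |180° − 129.77°| = 50.23°
50.23° ≤ 2α = 61.93°  →  valid

δ = 50.23°, valid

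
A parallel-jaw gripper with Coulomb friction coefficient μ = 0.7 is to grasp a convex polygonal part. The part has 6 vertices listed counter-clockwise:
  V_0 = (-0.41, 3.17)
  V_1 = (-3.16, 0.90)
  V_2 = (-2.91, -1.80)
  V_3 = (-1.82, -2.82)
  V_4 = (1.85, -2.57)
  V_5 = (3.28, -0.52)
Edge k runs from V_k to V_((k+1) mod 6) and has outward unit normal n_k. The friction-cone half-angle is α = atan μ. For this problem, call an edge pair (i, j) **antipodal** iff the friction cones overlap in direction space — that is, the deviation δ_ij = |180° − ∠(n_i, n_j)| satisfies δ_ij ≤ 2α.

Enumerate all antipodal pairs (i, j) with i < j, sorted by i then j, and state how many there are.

α = atan 0.7 = 34.99°;  2α = 69.98°
n_0 = (-0.6366, +0.7712)
n_1 = (-0.9957, -0.0922)
n_2 = (-0.6833, -0.7302)
n_3 = (+0.0680, -0.9977)
n_4 = (+0.8202, -0.5721)
n_5 = (+0.7071, +0.7071)
  (0,1): δ = 124.25°  ·
  (0,2): δ = 82.64°  ·
  (0,3): δ = 35.64°  ✓
  (0,4): δ = 15.56°  ✓
  (0,5): δ = 95.46°  ·
  (1,2): δ = 138.39°  ·
  (1,3): δ = 91.39°  ·
  (1,4): δ = 40.19°  ✓
  (1,5): δ = 39.71°  ✓
  (2,3): δ = 133.00°  ·
  (2,4): δ = 81.80°  ·
  (2,5): δ = 1.90°  ✓
  (3,4): δ = 128.80°  ·
  (3,5): δ = 48.90°  ✓
  (4,5): δ = 100.10°  ·
antipodal pairs: 6

count = 6; pairs: (0,3), (0,4), (1,4), (1,5), (2,5), (3,5)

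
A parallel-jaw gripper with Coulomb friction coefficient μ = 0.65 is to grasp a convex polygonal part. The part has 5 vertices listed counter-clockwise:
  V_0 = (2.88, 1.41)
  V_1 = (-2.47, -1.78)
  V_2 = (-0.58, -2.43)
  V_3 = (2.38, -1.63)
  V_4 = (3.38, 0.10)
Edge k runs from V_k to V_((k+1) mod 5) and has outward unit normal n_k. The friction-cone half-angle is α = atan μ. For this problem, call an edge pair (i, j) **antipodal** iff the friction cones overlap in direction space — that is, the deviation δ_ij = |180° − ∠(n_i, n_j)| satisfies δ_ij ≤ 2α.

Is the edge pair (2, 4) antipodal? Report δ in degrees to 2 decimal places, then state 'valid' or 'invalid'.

δ = 84.23°, invalid

α = atan 0.65 = 33.02°;  2α = 66.05°
edge 2: e_2 = (+2.96, +0.80);  n_2 = (+0.2609, -0.9654)
edge 4: e_4 = (-0.50, +1.31);  n_4 = (+0.9343, +0.3566)
∠(n_2, n_4) = 95.77°
δ = |180° − 95.77°| = 84.23°
84.23° > 2α = 66.05°  →  invalid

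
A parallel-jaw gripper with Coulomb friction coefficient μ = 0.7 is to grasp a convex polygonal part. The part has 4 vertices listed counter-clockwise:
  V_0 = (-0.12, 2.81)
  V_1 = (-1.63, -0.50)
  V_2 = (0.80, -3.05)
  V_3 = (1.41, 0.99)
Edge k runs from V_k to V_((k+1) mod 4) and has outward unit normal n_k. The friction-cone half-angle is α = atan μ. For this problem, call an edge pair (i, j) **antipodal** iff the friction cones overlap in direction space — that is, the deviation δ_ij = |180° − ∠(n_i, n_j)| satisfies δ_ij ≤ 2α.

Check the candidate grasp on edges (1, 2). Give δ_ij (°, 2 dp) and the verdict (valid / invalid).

α = atan 0.7 = 34.99°;  2α = 69.98°
edge 1: e_1 = (+2.43, -2.55);  n_1 = (-0.7239, -0.6899)
edge 2: e_2 = (+0.61, +4.04);  n_2 = (+0.9888, -0.1493)
∠(n_1, n_2) = 127.79°
δ = |180° − 127.79°| = 52.21°
52.21° ≤ 2α = 69.98°  →  valid

δ = 52.21°, valid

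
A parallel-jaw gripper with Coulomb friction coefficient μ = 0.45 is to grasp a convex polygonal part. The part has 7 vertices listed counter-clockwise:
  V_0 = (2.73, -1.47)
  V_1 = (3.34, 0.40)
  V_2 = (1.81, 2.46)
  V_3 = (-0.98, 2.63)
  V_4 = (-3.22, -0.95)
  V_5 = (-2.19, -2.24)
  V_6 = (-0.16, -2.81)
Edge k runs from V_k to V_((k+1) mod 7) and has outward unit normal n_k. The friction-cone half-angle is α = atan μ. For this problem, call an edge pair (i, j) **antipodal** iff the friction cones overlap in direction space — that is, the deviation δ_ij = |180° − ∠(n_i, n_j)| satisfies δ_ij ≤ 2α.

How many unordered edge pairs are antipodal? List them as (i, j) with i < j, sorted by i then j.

count = 7; pairs: (0,3), (1,4), (1,5), (2,4), (2,5), (2,6), (3,6)

α = atan 0.45 = 24.23°;  2α = 48.46°
n_0 = (+0.9507, -0.3101)
n_1 = (+0.8028, +0.5963)
n_2 = (+0.0608, +0.9981)
n_3 = (-0.8477, +0.5304)
n_4 = (-0.7815, -0.6240)
n_5 = (-0.2703, -0.9628)
n_6 = (+0.4207, -0.9072)
  (0,1): δ = 125.33°  ·
  (0,2): δ = 75.42°  ·
  (0,3): δ = 13.97°  ✓
  (0,4): δ = 56.67°  ·
  (0,5): δ = 92.38°  ·
  (0,6): δ = 132.94°  ·
  (1,2): δ = 130.09°  ·
  (1,3): δ = 68.64°  ·
  (1,4): δ = 2.00°  ✓
  (1,5): δ = 37.71°  ✓
  (1,6): δ = 78.27°  ·
  (2,3): δ = 118.55°  ·
  (2,4): δ = 47.91°  ✓
  (2,5): δ = 12.20°  ✓
  (2,6): δ = 28.36°  ✓
  (3,4): δ = 109.36°  ·
  (3,5): δ = 73.65°  ·
  (3,6): δ = 33.09°  ✓
  (4,5): δ = 144.29°  ·
  (4,6): δ = 103.73°  ·
  (5,6): δ = 139.44°  ·
antipodal pairs: 7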